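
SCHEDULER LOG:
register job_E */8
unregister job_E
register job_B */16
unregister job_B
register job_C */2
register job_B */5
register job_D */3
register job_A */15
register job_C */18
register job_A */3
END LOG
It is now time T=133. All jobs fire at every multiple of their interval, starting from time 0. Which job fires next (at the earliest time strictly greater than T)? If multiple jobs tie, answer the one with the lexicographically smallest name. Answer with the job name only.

Answer: job_A

Derivation:
Op 1: register job_E */8 -> active={job_E:*/8}
Op 2: unregister job_E -> active={}
Op 3: register job_B */16 -> active={job_B:*/16}
Op 4: unregister job_B -> active={}
Op 5: register job_C */2 -> active={job_C:*/2}
Op 6: register job_B */5 -> active={job_B:*/5, job_C:*/2}
Op 7: register job_D */3 -> active={job_B:*/5, job_C:*/2, job_D:*/3}
Op 8: register job_A */15 -> active={job_A:*/15, job_B:*/5, job_C:*/2, job_D:*/3}
Op 9: register job_C */18 -> active={job_A:*/15, job_B:*/5, job_C:*/18, job_D:*/3}
Op 10: register job_A */3 -> active={job_A:*/3, job_B:*/5, job_C:*/18, job_D:*/3}
  job_A: interval 3, next fire after T=133 is 135
  job_B: interval 5, next fire after T=133 is 135
  job_C: interval 18, next fire after T=133 is 144
  job_D: interval 3, next fire after T=133 is 135
Earliest = 135, winner (lex tiebreak) = job_A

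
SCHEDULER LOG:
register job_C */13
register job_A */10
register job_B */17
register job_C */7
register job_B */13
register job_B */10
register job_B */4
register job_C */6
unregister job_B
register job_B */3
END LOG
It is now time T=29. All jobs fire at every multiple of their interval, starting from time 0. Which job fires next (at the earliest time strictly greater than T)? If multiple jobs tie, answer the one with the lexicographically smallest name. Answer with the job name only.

Op 1: register job_C */13 -> active={job_C:*/13}
Op 2: register job_A */10 -> active={job_A:*/10, job_C:*/13}
Op 3: register job_B */17 -> active={job_A:*/10, job_B:*/17, job_C:*/13}
Op 4: register job_C */7 -> active={job_A:*/10, job_B:*/17, job_C:*/7}
Op 5: register job_B */13 -> active={job_A:*/10, job_B:*/13, job_C:*/7}
Op 6: register job_B */10 -> active={job_A:*/10, job_B:*/10, job_C:*/7}
Op 7: register job_B */4 -> active={job_A:*/10, job_B:*/4, job_C:*/7}
Op 8: register job_C */6 -> active={job_A:*/10, job_B:*/4, job_C:*/6}
Op 9: unregister job_B -> active={job_A:*/10, job_C:*/6}
Op 10: register job_B */3 -> active={job_A:*/10, job_B:*/3, job_C:*/6}
  job_A: interval 10, next fire after T=29 is 30
  job_B: interval 3, next fire after T=29 is 30
  job_C: interval 6, next fire after T=29 is 30
Earliest = 30, winner (lex tiebreak) = job_A

Answer: job_A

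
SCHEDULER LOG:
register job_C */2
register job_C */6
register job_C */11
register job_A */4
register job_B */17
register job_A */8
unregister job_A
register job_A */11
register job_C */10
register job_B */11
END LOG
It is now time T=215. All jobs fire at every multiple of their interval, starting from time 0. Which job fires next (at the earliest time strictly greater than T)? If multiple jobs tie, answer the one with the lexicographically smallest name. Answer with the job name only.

Answer: job_A

Derivation:
Op 1: register job_C */2 -> active={job_C:*/2}
Op 2: register job_C */6 -> active={job_C:*/6}
Op 3: register job_C */11 -> active={job_C:*/11}
Op 4: register job_A */4 -> active={job_A:*/4, job_C:*/11}
Op 5: register job_B */17 -> active={job_A:*/4, job_B:*/17, job_C:*/11}
Op 6: register job_A */8 -> active={job_A:*/8, job_B:*/17, job_C:*/11}
Op 7: unregister job_A -> active={job_B:*/17, job_C:*/11}
Op 8: register job_A */11 -> active={job_A:*/11, job_B:*/17, job_C:*/11}
Op 9: register job_C */10 -> active={job_A:*/11, job_B:*/17, job_C:*/10}
Op 10: register job_B */11 -> active={job_A:*/11, job_B:*/11, job_C:*/10}
  job_A: interval 11, next fire after T=215 is 220
  job_B: interval 11, next fire after T=215 is 220
  job_C: interval 10, next fire after T=215 is 220
Earliest = 220, winner (lex tiebreak) = job_A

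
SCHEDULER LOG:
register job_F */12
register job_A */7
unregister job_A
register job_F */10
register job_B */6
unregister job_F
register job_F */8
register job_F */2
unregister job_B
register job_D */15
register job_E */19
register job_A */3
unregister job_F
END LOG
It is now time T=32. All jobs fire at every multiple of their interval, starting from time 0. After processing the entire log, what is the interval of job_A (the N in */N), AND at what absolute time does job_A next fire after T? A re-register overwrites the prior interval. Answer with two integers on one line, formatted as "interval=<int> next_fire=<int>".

Answer: interval=3 next_fire=33

Derivation:
Op 1: register job_F */12 -> active={job_F:*/12}
Op 2: register job_A */7 -> active={job_A:*/7, job_F:*/12}
Op 3: unregister job_A -> active={job_F:*/12}
Op 4: register job_F */10 -> active={job_F:*/10}
Op 5: register job_B */6 -> active={job_B:*/6, job_F:*/10}
Op 6: unregister job_F -> active={job_B:*/6}
Op 7: register job_F */8 -> active={job_B:*/6, job_F:*/8}
Op 8: register job_F */2 -> active={job_B:*/6, job_F:*/2}
Op 9: unregister job_B -> active={job_F:*/2}
Op 10: register job_D */15 -> active={job_D:*/15, job_F:*/2}
Op 11: register job_E */19 -> active={job_D:*/15, job_E:*/19, job_F:*/2}
Op 12: register job_A */3 -> active={job_A:*/3, job_D:*/15, job_E:*/19, job_F:*/2}
Op 13: unregister job_F -> active={job_A:*/3, job_D:*/15, job_E:*/19}
Final interval of job_A = 3
Next fire of job_A after T=32: (32//3+1)*3 = 33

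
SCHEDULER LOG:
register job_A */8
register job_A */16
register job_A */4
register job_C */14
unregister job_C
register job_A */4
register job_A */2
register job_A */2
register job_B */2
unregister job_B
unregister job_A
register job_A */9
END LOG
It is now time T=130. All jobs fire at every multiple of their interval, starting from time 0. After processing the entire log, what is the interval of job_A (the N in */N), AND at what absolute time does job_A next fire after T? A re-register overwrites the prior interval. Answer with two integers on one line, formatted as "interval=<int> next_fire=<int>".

Op 1: register job_A */8 -> active={job_A:*/8}
Op 2: register job_A */16 -> active={job_A:*/16}
Op 3: register job_A */4 -> active={job_A:*/4}
Op 4: register job_C */14 -> active={job_A:*/4, job_C:*/14}
Op 5: unregister job_C -> active={job_A:*/4}
Op 6: register job_A */4 -> active={job_A:*/4}
Op 7: register job_A */2 -> active={job_A:*/2}
Op 8: register job_A */2 -> active={job_A:*/2}
Op 9: register job_B */2 -> active={job_A:*/2, job_B:*/2}
Op 10: unregister job_B -> active={job_A:*/2}
Op 11: unregister job_A -> active={}
Op 12: register job_A */9 -> active={job_A:*/9}
Final interval of job_A = 9
Next fire of job_A after T=130: (130//9+1)*9 = 135

Answer: interval=9 next_fire=135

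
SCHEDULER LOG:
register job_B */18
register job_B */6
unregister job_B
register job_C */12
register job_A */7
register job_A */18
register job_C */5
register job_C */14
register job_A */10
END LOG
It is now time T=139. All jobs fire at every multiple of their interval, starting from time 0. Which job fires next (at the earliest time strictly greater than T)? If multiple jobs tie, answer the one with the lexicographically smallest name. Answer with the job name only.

Answer: job_A

Derivation:
Op 1: register job_B */18 -> active={job_B:*/18}
Op 2: register job_B */6 -> active={job_B:*/6}
Op 3: unregister job_B -> active={}
Op 4: register job_C */12 -> active={job_C:*/12}
Op 5: register job_A */7 -> active={job_A:*/7, job_C:*/12}
Op 6: register job_A */18 -> active={job_A:*/18, job_C:*/12}
Op 7: register job_C */5 -> active={job_A:*/18, job_C:*/5}
Op 8: register job_C */14 -> active={job_A:*/18, job_C:*/14}
Op 9: register job_A */10 -> active={job_A:*/10, job_C:*/14}
  job_A: interval 10, next fire after T=139 is 140
  job_C: interval 14, next fire after T=139 is 140
Earliest = 140, winner (lex tiebreak) = job_A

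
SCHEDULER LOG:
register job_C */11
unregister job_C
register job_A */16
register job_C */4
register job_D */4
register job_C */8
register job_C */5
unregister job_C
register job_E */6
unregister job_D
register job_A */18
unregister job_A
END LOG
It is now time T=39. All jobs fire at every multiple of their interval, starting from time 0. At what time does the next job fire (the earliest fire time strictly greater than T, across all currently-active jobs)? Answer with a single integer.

Op 1: register job_C */11 -> active={job_C:*/11}
Op 2: unregister job_C -> active={}
Op 3: register job_A */16 -> active={job_A:*/16}
Op 4: register job_C */4 -> active={job_A:*/16, job_C:*/4}
Op 5: register job_D */4 -> active={job_A:*/16, job_C:*/4, job_D:*/4}
Op 6: register job_C */8 -> active={job_A:*/16, job_C:*/8, job_D:*/4}
Op 7: register job_C */5 -> active={job_A:*/16, job_C:*/5, job_D:*/4}
Op 8: unregister job_C -> active={job_A:*/16, job_D:*/4}
Op 9: register job_E */6 -> active={job_A:*/16, job_D:*/4, job_E:*/6}
Op 10: unregister job_D -> active={job_A:*/16, job_E:*/6}
Op 11: register job_A */18 -> active={job_A:*/18, job_E:*/6}
Op 12: unregister job_A -> active={job_E:*/6}
  job_E: interval 6, next fire after T=39 is 42
Earliest fire time = 42 (job job_E)

Answer: 42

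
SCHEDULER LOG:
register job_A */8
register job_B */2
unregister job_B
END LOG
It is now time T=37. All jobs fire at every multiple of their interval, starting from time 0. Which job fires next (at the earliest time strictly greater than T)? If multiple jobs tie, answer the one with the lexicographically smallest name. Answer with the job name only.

Answer: job_A

Derivation:
Op 1: register job_A */8 -> active={job_A:*/8}
Op 2: register job_B */2 -> active={job_A:*/8, job_B:*/2}
Op 3: unregister job_B -> active={job_A:*/8}
  job_A: interval 8, next fire after T=37 is 40
Earliest = 40, winner (lex tiebreak) = job_A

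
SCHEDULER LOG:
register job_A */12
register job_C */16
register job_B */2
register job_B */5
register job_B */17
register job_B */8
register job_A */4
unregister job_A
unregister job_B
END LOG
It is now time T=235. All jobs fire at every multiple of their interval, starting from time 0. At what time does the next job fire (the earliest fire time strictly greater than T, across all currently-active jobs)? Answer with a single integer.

Answer: 240

Derivation:
Op 1: register job_A */12 -> active={job_A:*/12}
Op 2: register job_C */16 -> active={job_A:*/12, job_C:*/16}
Op 3: register job_B */2 -> active={job_A:*/12, job_B:*/2, job_C:*/16}
Op 4: register job_B */5 -> active={job_A:*/12, job_B:*/5, job_C:*/16}
Op 5: register job_B */17 -> active={job_A:*/12, job_B:*/17, job_C:*/16}
Op 6: register job_B */8 -> active={job_A:*/12, job_B:*/8, job_C:*/16}
Op 7: register job_A */4 -> active={job_A:*/4, job_B:*/8, job_C:*/16}
Op 8: unregister job_A -> active={job_B:*/8, job_C:*/16}
Op 9: unregister job_B -> active={job_C:*/16}
  job_C: interval 16, next fire after T=235 is 240
Earliest fire time = 240 (job job_C)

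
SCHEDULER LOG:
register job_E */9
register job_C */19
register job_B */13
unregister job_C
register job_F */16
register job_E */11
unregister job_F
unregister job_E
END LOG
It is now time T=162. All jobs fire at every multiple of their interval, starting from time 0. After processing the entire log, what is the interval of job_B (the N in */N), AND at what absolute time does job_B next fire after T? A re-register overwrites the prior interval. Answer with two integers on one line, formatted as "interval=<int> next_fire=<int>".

Op 1: register job_E */9 -> active={job_E:*/9}
Op 2: register job_C */19 -> active={job_C:*/19, job_E:*/9}
Op 3: register job_B */13 -> active={job_B:*/13, job_C:*/19, job_E:*/9}
Op 4: unregister job_C -> active={job_B:*/13, job_E:*/9}
Op 5: register job_F */16 -> active={job_B:*/13, job_E:*/9, job_F:*/16}
Op 6: register job_E */11 -> active={job_B:*/13, job_E:*/11, job_F:*/16}
Op 7: unregister job_F -> active={job_B:*/13, job_E:*/11}
Op 8: unregister job_E -> active={job_B:*/13}
Final interval of job_B = 13
Next fire of job_B after T=162: (162//13+1)*13 = 169

Answer: interval=13 next_fire=169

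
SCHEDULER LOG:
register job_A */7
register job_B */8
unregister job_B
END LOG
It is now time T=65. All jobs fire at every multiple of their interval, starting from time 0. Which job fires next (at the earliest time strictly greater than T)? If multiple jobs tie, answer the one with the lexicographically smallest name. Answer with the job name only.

Answer: job_A

Derivation:
Op 1: register job_A */7 -> active={job_A:*/7}
Op 2: register job_B */8 -> active={job_A:*/7, job_B:*/8}
Op 3: unregister job_B -> active={job_A:*/7}
  job_A: interval 7, next fire after T=65 is 70
Earliest = 70, winner (lex tiebreak) = job_A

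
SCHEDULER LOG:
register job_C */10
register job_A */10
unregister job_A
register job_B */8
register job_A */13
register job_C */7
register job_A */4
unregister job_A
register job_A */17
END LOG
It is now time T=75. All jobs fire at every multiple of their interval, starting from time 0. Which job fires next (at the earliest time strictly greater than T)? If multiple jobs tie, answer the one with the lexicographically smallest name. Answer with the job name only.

Op 1: register job_C */10 -> active={job_C:*/10}
Op 2: register job_A */10 -> active={job_A:*/10, job_C:*/10}
Op 3: unregister job_A -> active={job_C:*/10}
Op 4: register job_B */8 -> active={job_B:*/8, job_C:*/10}
Op 5: register job_A */13 -> active={job_A:*/13, job_B:*/8, job_C:*/10}
Op 6: register job_C */7 -> active={job_A:*/13, job_B:*/8, job_C:*/7}
Op 7: register job_A */4 -> active={job_A:*/4, job_B:*/8, job_C:*/7}
Op 8: unregister job_A -> active={job_B:*/8, job_C:*/7}
Op 9: register job_A */17 -> active={job_A:*/17, job_B:*/8, job_C:*/7}
  job_A: interval 17, next fire after T=75 is 85
  job_B: interval 8, next fire after T=75 is 80
  job_C: interval 7, next fire after T=75 is 77
Earliest = 77, winner (lex tiebreak) = job_C

Answer: job_C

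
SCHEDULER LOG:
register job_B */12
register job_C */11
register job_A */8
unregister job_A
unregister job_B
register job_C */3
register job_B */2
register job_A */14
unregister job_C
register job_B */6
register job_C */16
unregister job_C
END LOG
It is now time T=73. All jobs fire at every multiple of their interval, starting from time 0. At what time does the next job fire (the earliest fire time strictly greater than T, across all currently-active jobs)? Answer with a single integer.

Answer: 78

Derivation:
Op 1: register job_B */12 -> active={job_B:*/12}
Op 2: register job_C */11 -> active={job_B:*/12, job_C:*/11}
Op 3: register job_A */8 -> active={job_A:*/8, job_B:*/12, job_C:*/11}
Op 4: unregister job_A -> active={job_B:*/12, job_C:*/11}
Op 5: unregister job_B -> active={job_C:*/11}
Op 6: register job_C */3 -> active={job_C:*/3}
Op 7: register job_B */2 -> active={job_B:*/2, job_C:*/3}
Op 8: register job_A */14 -> active={job_A:*/14, job_B:*/2, job_C:*/3}
Op 9: unregister job_C -> active={job_A:*/14, job_B:*/2}
Op 10: register job_B */6 -> active={job_A:*/14, job_B:*/6}
Op 11: register job_C */16 -> active={job_A:*/14, job_B:*/6, job_C:*/16}
Op 12: unregister job_C -> active={job_A:*/14, job_B:*/6}
  job_A: interval 14, next fire after T=73 is 84
  job_B: interval 6, next fire after T=73 is 78
Earliest fire time = 78 (job job_B)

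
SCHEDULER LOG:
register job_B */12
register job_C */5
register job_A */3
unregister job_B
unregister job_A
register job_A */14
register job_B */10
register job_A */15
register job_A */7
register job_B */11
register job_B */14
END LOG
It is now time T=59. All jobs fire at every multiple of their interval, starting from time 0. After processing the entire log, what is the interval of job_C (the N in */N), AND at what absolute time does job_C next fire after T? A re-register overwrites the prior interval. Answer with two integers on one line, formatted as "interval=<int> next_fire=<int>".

Op 1: register job_B */12 -> active={job_B:*/12}
Op 2: register job_C */5 -> active={job_B:*/12, job_C:*/5}
Op 3: register job_A */3 -> active={job_A:*/3, job_B:*/12, job_C:*/5}
Op 4: unregister job_B -> active={job_A:*/3, job_C:*/5}
Op 5: unregister job_A -> active={job_C:*/5}
Op 6: register job_A */14 -> active={job_A:*/14, job_C:*/5}
Op 7: register job_B */10 -> active={job_A:*/14, job_B:*/10, job_C:*/5}
Op 8: register job_A */15 -> active={job_A:*/15, job_B:*/10, job_C:*/5}
Op 9: register job_A */7 -> active={job_A:*/7, job_B:*/10, job_C:*/5}
Op 10: register job_B */11 -> active={job_A:*/7, job_B:*/11, job_C:*/5}
Op 11: register job_B */14 -> active={job_A:*/7, job_B:*/14, job_C:*/5}
Final interval of job_C = 5
Next fire of job_C after T=59: (59//5+1)*5 = 60

Answer: interval=5 next_fire=60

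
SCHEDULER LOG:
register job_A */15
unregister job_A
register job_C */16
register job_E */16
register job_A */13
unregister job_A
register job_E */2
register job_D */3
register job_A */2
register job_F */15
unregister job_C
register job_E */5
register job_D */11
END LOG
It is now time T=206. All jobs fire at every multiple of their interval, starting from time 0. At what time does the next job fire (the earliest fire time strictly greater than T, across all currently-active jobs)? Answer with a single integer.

Op 1: register job_A */15 -> active={job_A:*/15}
Op 2: unregister job_A -> active={}
Op 3: register job_C */16 -> active={job_C:*/16}
Op 4: register job_E */16 -> active={job_C:*/16, job_E:*/16}
Op 5: register job_A */13 -> active={job_A:*/13, job_C:*/16, job_E:*/16}
Op 6: unregister job_A -> active={job_C:*/16, job_E:*/16}
Op 7: register job_E */2 -> active={job_C:*/16, job_E:*/2}
Op 8: register job_D */3 -> active={job_C:*/16, job_D:*/3, job_E:*/2}
Op 9: register job_A */2 -> active={job_A:*/2, job_C:*/16, job_D:*/3, job_E:*/2}
Op 10: register job_F */15 -> active={job_A:*/2, job_C:*/16, job_D:*/3, job_E:*/2, job_F:*/15}
Op 11: unregister job_C -> active={job_A:*/2, job_D:*/3, job_E:*/2, job_F:*/15}
Op 12: register job_E */5 -> active={job_A:*/2, job_D:*/3, job_E:*/5, job_F:*/15}
Op 13: register job_D */11 -> active={job_A:*/2, job_D:*/11, job_E:*/5, job_F:*/15}
  job_A: interval 2, next fire after T=206 is 208
  job_D: interval 11, next fire after T=206 is 209
  job_E: interval 5, next fire after T=206 is 210
  job_F: interval 15, next fire after T=206 is 210
Earliest fire time = 208 (job job_A)

Answer: 208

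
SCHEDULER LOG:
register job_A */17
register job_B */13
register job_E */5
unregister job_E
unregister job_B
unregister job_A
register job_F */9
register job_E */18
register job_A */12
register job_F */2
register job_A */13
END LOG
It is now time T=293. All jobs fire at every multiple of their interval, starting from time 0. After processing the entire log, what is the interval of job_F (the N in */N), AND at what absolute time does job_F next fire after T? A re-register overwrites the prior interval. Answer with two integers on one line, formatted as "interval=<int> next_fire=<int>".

Answer: interval=2 next_fire=294

Derivation:
Op 1: register job_A */17 -> active={job_A:*/17}
Op 2: register job_B */13 -> active={job_A:*/17, job_B:*/13}
Op 3: register job_E */5 -> active={job_A:*/17, job_B:*/13, job_E:*/5}
Op 4: unregister job_E -> active={job_A:*/17, job_B:*/13}
Op 5: unregister job_B -> active={job_A:*/17}
Op 6: unregister job_A -> active={}
Op 7: register job_F */9 -> active={job_F:*/9}
Op 8: register job_E */18 -> active={job_E:*/18, job_F:*/9}
Op 9: register job_A */12 -> active={job_A:*/12, job_E:*/18, job_F:*/9}
Op 10: register job_F */2 -> active={job_A:*/12, job_E:*/18, job_F:*/2}
Op 11: register job_A */13 -> active={job_A:*/13, job_E:*/18, job_F:*/2}
Final interval of job_F = 2
Next fire of job_F after T=293: (293//2+1)*2 = 294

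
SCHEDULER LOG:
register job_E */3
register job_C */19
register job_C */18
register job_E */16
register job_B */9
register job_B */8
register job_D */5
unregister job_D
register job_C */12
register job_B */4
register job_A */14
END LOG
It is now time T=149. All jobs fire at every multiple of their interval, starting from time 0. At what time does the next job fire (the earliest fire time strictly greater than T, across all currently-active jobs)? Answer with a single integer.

Op 1: register job_E */3 -> active={job_E:*/3}
Op 2: register job_C */19 -> active={job_C:*/19, job_E:*/3}
Op 3: register job_C */18 -> active={job_C:*/18, job_E:*/3}
Op 4: register job_E */16 -> active={job_C:*/18, job_E:*/16}
Op 5: register job_B */9 -> active={job_B:*/9, job_C:*/18, job_E:*/16}
Op 6: register job_B */8 -> active={job_B:*/8, job_C:*/18, job_E:*/16}
Op 7: register job_D */5 -> active={job_B:*/8, job_C:*/18, job_D:*/5, job_E:*/16}
Op 8: unregister job_D -> active={job_B:*/8, job_C:*/18, job_E:*/16}
Op 9: register job_C */12 -> active={job_B:*/8, job_C:*/12, job_E:*/16}
Op 10: register job_B */4 -> active={job_B:*/4, job_C:*/12, job_E:*/16}
Op 11: register job_A */14 -> active={job_A:*/14, job_B:*/4, job_C:*/12, job_E:*/16}
  job_A: interval 14, next fire after T=149 is 154
  job_B: interval 4, next fire after T=149 is 152
  job_C: interval 12, next fire after T=149 is 156
  job_E: interval 16, next fire after T=149 is 160
Earliest fire time = 152 (job job_B)

Answer: 152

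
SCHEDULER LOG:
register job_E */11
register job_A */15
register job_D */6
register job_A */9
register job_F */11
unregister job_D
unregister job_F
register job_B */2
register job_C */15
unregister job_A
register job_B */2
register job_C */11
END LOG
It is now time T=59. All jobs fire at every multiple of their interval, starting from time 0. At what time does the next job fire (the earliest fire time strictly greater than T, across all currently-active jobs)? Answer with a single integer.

Op 1: register job_E */11 -> active={job_E:*/11}
Op 2: register job_A */15 -> active={job_A:*/15, job_E:*/11}
Op 3: register job_D */6 -> active={job_A:*/15, job_D:*/6, job_E:*/11}
Op 4: register job_A */9 -> active={job_A:*/9, job_D:*/6, job_E:*/11}
Op 5: register job_F */11 -> active={job_A:*/9, job_D:*/6, job_E:*/11, job_F:*/11}
Op 6: unregister job_D -> active={job_A:*/9, job_E:*/11, job_F:*/11}
Op 7: unregister job_F -> active={job_A:*/9, job_E:*/11}
Op 8: register job_B */2 -> active={job_A:*/9, job_B:*/2, job_E:*/11}
Op 9: register job_C */15 -> active={job_A:*/9, job_B:*/2, job_C:*/15, job_E:*/11}
Op 10: unregister job_A -> active={job_B:*/2, job_C:*/15, job_E:*/11}
Op 11: register job_B */2 -> active={job_B:*/2, job_C:*/15, job_E:*/11}
Op 12: register job_C */11 -> active={job_B:*/2, job_C:*/11, job_E:*/11}
  job_B: interval 2, next fire after T=59 is 60
  job_C: interval 11, next fire after T=59 is 66
  job_E: interval 11, next fire after T=59 is 66
Earliest fire time = 60 (job job_B)

Answer: 60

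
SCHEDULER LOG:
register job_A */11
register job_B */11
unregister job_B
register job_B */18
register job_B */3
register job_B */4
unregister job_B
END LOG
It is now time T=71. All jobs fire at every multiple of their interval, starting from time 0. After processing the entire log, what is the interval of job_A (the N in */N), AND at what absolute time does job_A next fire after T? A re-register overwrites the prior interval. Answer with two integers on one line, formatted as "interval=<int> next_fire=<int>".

Op 1: register job_A */11 -> active={job_A:*/11}
Op 2: register job_B */11 -> active={job_A:*/11, job_B:*/11}
Op 3: unregister job_B -> active={job_A:*/11}
Op 4: register job_B */18 -> active={job_A:*/11, job_B:*/18}
Op 5: register job_B */3 -> active={job_A:*/11, job_B:*/3}
Op 6: register job_B */4 -> active={job_A:*/11, job_B:*/4}
Op 7: unregister job_B -> active={job_A:*/11}
Final interval of job_A = 11
Next fire of job_A after T=71: (71//11+1)*11 = 77

Answer: interval=11 next_fire=77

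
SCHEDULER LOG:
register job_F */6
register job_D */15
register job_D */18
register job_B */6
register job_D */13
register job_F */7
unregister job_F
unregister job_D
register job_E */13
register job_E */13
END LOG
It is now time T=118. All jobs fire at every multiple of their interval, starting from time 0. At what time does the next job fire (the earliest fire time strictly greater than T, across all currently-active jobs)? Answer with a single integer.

Op 1: register job_F */6 -> active={job_F:*/6}
Op 2: register job_D */15 -> active={job_D:*/15, job_F:*/6}
Op 3: register job_D */18 -> active={job_D:*/18, job_F:*/6}
Op 4: register job_B */6 -> active={job_B:*/6, job_D:*/18, job_F:*/6}
Op 5: register job_D */13 -> active={job_B:*/6, job_D:*/13, job_F:*/6}
Op 6: register job_F */7 -> active={job_B:*/6, job_D:*/13, job_F:*/7}
Op 7: unregister job_F -> active={job_B:*/6, job_D:*/13}
Op 8: unregister job_D -> active={job_B:*/6}
Op 9: register job_E */13 -> active={job_B:*/6, job_E:*/13}
Op 10: register job_E */13 -> active={job_B:*/6, job_E:*/13}
  job_B: interval 6, next fire after T=118 is 120
  job_E: interval 13, next fire after T=118 is 130
Earliest fire time = 120 (job job_B)

Answer: 120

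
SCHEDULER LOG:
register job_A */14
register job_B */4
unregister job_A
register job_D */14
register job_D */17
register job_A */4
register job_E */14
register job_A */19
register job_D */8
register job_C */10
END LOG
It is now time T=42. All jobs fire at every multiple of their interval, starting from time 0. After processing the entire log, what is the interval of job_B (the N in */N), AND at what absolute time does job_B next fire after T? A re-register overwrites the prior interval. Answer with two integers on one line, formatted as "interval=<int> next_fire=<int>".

Answer: interval=4 next_fire=44

Derivation:
Op 1: register job_A */14 -> active={job_A:*/14}
Op 2: register job_B */4 -> active={job_A:*/14, job_B:*/4}
Op 3: unregister job_A -> active={job_B:*/4}
Op 4: register job_D */14 -> active={job_B:*/4, job_D:*/14}
Op 5: register job_D */17 -> active={job_B:*/4, job_D:*/17}
Op 6: register job_A */4 -> active={job_A:*/4, job_B:*/4, job_D:*/17}
Op 7: register job_E */14 -> active={job_A:*/4, job_B:*/4, job_D:*/17, job_E:*/14}
Op 8: register job_A */19 -> active={job_A:*/19, job_B:*/4, job_D:*/17, job_E:*/14}
Op 9: register job_D */8 -> active={job_A:*/19, job_B:*/4, job_D:*/8, job_E:*/14}
Op 10: register job_C */10 -> active={job_A:*/19, job_B:*/4, job_C:*/10, job_D:*/8, job_E:*/14}
Final interval of job_B = 4
Next fire of job_B after T=42: (42//4+1)*4 = 44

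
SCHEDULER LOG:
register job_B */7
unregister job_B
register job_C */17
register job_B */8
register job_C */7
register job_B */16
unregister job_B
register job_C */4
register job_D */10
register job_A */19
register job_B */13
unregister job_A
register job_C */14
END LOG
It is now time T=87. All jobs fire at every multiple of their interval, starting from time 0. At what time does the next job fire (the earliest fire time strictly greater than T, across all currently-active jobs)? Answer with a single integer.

Answer: 90

Derivation:
Op 1: register job_B */7 -> active={job_B:*/7}
Op 2: unregister job_B -> active={}
Op 3: register job_C */17 -> active={job_C:*/17}
Op 4: register job_B */8 -> active={job_B:*/8, job_C:*/17}
Op 5: register job_C */7 -> active={job_B:*/8, job_C:*/7}
Op 6: register job_B */16 -> active={job_B:*/16, job_C:*/7}
Op 7: unregister job_B -> active={job_C:*/7}
Op 8: register job_C */4 -> active={job_C:*/4}
Op 9: register job_D */10 -> active={job_C:*/4, job_D:*/10}
Op 10: register job_A */19 -> active={job_A:*/19, job_C:*/4, job_D:*/10}
Op 11: register job_B */13 -> active={job_A:*/19, job_B:*/13, job_C:*/4, job_D:*/10}
Op 12: unregister job_A -> active={job_B:*/13, job_C:*/4, job_D:*/10}
Op 13: register job_C */14 -> active={job_B:*/13, job_C:*/14, job_D:*/10}
  job_B: interval 13, next fire after T=87 is 91
  job_C: interval 14, next fire after T=87 is 98
  job_D: interval 10, next fire after T=87 is 90
Earliest fire time = 90 (job job_D)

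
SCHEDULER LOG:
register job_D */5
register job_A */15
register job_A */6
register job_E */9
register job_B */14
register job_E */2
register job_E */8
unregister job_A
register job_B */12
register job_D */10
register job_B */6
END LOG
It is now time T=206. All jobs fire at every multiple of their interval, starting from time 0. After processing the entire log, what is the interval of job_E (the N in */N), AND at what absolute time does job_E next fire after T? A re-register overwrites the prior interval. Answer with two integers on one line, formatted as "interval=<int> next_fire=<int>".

Op 1: register job_D */5 -> active={job_D:*/5}
Op 2: register job_A */15 -> active={job_A:*/15, job_D:*/5}
Op 3: register job_A */6 -> active={job_A:*/6, job_D:*/5}
Op 4: register job_E */9 -> active={job_A:*/6, job_D:*/5, job_E:*/9}
Op 5: register job_B */14 -> active={job_A:*/6, job_B:*/14, job_D:*/5, job_E:*/9}
Op 6: register job_E */2 -> active={job_A:*/6, job_B:*/14, job_D:*/5, job_E:*/2}
Op 7: register job_E */8 -> active={job_A:*/6, job_B:*/14, job_D:*/5, job_E:*/8}
Op 8: unregister job_A -> active={job_B:*/14, job_D:*/5, job_E:*/8}
Op 9: register job_B */12 -> active={job_B:*/12, job_D:*/5, job_E:*/8}
Op 10: register job_D */10 -> active={job_B:*/12, job_D:*/10, job_E:*/8}
Op 11: register job_B */6 -> active={job_B:*/6, job_D:*/10, job_E:*/8}
Final interval of job_E = 8
Next fire of job_E after T=206: (206//8+1)*8 = 208

Answer: interval=8 next_fire=208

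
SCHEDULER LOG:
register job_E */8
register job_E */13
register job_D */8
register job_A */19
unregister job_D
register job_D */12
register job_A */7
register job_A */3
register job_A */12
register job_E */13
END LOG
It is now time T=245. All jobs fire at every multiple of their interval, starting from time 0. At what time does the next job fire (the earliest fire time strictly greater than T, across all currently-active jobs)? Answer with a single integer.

Answer: 247

Derivation:
Op 1: register job_E */8 -> active={job_E:*/8}
Op 2: register job_E */13 -> active={job_E:*/13}
Op 3: register job_D */8 -> active={job_D:*/8, job_E:*/13}
Op 4: register job_A */19 -> active={job_A:*/19, job_D:*/8, job_E:*/13}
Op 5: unregister job_D -> active={job_A:*/19, job_E:*/13}
Op 6: register job_D */12 -> active={job_A:*/19, job_D:*/12, job_E:*/13}
Op 7: register job_A */7 -> active={job_A:*/7, job_D:*/12, job_E:*/13}
Op 8: register job_A */3 -> active={job_A:*/3, job_D:*/12, job_E:*/13}
Op 9: register job_A */12 -> active={job_A:*/12, job_D:*/12, job_E:*/13}
Op 10: register job_E */13 -> active={job_A:*/12, job_D:*/12, job_E:*/13}
  job_A: interval 12, next fire after T=245 is 252
  job_D: interval 12, next fire after T=245 is 252
  job_E: interval 13, next fire after T=245 is 247
Earliest fire time = 247 (job job_E)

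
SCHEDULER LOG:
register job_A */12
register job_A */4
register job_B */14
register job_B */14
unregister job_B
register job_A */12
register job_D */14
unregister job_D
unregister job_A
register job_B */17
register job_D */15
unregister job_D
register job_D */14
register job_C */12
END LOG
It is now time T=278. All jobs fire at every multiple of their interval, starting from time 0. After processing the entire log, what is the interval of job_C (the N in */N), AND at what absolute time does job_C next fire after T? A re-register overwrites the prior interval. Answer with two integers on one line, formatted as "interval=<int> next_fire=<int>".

Op 1: register job_A */12 -> active={job_A:*/12}
Op 2: register job_A */4 -> active={job_A:*/4}
Op 3: register job_B */14 -> active={job_A:*/4, job_B:*/14}
Op 4: register job_B */14 -> active={job_A:*/4, job_B:*/14}
Op 5: unregister job_B -> active={job_A:*/4}
Op 6: register job_A */12 -> active={job_A:*/12}
Op 7: register job_D */14 -> active={job_A:*/12, job_D:*/14}
Op 8: unregister job_D -> active={job_A:*/12}
Op 9: unregister job_A -> active={}
Op 10: register job_B */17 -> active={job_B:*/17}
Op 11: register job_D */15 -> active={job_B:*/17, job_D:*/15}
Op 12: unregister job_D -> active={job_B:*/17}
Op 13: register job_D */14 -> active={job_B:*/17, job_D:*/14}
Op 14: register job_C */12 -> active={job_B:*/17, job_C:*/12, job_D:*/14}
Final interval of job_C = 12
Next fire of job_C after T=278: (278//12+1)*12 = 288

Answer: interval=12 next_fire=288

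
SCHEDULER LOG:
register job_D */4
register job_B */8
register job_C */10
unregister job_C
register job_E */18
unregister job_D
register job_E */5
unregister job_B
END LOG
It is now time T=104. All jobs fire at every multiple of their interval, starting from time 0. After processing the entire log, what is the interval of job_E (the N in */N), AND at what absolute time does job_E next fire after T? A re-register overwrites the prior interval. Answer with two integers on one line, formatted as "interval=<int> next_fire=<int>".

Answer: interval=5 next_fire=105

Derivation:
Op 1: register job_D */4 -> active={job_D:*/4}
Op 2: register job_B */8 -> active={job_B:*/8, job_D:*/4}
Op 3: register job_C */10 -> active={job_B:*/8, job_C:*/10, job_D:*/4}
Op 4: unregister job_C -> active={job_B:*/8, job_D:*/4}
Op 5: register job_E */18 -> active={job_B:*/8, job_D:*/4, job_E:*/18}
Op 6: unregister job_D -> active={job_B:*/8, job_E:*/18}
Op 7: register job_E */5 -> active={job_B:*/8, job_E:*/5}
Op 8: unregister job_B -> active={job_E:*/5}
Final interval of job_E = 5
Next fire of job_E after T=104: (104//5+1)*5 = 105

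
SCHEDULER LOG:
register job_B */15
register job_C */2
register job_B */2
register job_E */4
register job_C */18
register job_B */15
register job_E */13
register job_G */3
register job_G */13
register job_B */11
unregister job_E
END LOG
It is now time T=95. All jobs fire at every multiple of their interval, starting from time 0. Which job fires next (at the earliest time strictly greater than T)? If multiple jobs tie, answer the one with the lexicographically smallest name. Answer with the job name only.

Op 1: register job_B */15 -> active={job_B:*/15}
Op 2: register job_C */2 -> active={job_B:*/15, job_C:*/2}
Op 3: register job_B */2 -> active={job_B:*/2, job_C:*/2}
Op 4: register job_E */4 -> active={job_B:*/2, job_C:*/2, job_E:*/4}
Op 5: register job_C */18 -> active={job_B:*/2, job_C:*/18, job_E:*/4}
Op 6: register job_B */15 -> active={job_B:*/15, job_C:*/18, job_E:*/4}
Op 7: register job_E */13 -> active={job_B:*/15, job_C:*/18, job_E:*/13}
Op 8: register job_G */3 -> active={job_B:*/15, job_C:*/18, job_E:*/13, job_G:*/3}
Op 9: register job_G */13 -> active={job_B:*/15, job_C:*/18, job_E:*/13, job_G:*/13}
Op 10: register job_B */11 -> active={job_B:*/11, job_C:*/18, job_E:*/13, job_G:*/13}
Op 11: unregister job_E -> active={job_B:*/11, job_C:*/18, job_G:*/13}
  job_B: interval 11, next fire after T=95 is 99
  job_C: interval 18, next fire after T=95 is 108
  job_G: interval 13, next fire after T=95 is 104
Earliest = 99, winner (lex tiebreak) = job_B

Answer: job_B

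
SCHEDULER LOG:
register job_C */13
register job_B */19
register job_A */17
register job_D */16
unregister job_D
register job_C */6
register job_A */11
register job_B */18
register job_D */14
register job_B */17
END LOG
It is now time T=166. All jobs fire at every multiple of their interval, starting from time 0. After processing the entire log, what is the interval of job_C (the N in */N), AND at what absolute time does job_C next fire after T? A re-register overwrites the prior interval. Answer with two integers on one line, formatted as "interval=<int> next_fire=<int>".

Op 1: register job_C */13 -> active={job_C:*/13}
Op 2: register job_B */19 -> active={job_B:*/19, job_C:*/13}
Op 3: register job_A */17 -> active={job_A:*/17, job_B:*/19, job_C:*/13}
Op 4: register job_D */16 -> active={job_A:*/17, job_B:*/19, job_C:*/13, job_D:*/16}
Op 5: unregister job_D -> active={job_A:*/17, job_B:*/19, job_C:*/13}
Op 6: register job_C */6 -> active={job_A:*/17, job_B:*/19, job_C:*/6}
Op 7: register job_A */11 -> active={job_A:*/11, job_B:*/19, job_C:*/6}
Op 8: register job_B */18 -> active={job_A:*/11, job_B:*/18, job_C:*/6}
Op 9: register job_D */14 -> active={job_A:*/11, job_B:*/18, job_C:*/6, job_D:*/14}
Op 10: register job_B */17 -> active={job_A:*/11, job_B:*/17, job_C:*/6, job_D:*/14}
Final interval of job_C = 6
Next fire of job_C after T=166: (166//6+1)*6 = 168

Answer: interval=6 next_fire=168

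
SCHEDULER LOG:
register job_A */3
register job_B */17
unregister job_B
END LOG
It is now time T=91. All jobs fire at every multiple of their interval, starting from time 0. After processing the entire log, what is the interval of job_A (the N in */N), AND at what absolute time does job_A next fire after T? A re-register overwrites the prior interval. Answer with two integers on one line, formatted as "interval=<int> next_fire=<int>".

Op 1: register job_A */3 -> active={job_A:*/3}
Op 2: register job_B */17 -> active={job_A:*/3, job_B:*/17}
Op 3: unregister job_B -> active={job_A:*/3}
Final interval of job_A = 3
Next fire of job_A after T=91: (91//3+1)*3 = 93

Answer: interval=3 next_fire=93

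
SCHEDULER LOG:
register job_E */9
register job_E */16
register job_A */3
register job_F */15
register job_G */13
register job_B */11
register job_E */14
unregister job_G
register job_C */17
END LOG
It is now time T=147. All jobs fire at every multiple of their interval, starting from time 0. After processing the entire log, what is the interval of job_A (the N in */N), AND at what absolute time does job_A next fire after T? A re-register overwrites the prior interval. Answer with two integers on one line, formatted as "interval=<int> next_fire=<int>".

Op 1: register job_E */9 -> active={job_E:*/9}
Op 2: register job_E */16 -> active={job_E:*/16}
Op 3: register job_A */3 -> active={job_A:*/3, job_E:*/16}
Op 4: register job_F */15 -> active={job_A:*/3, job_E:*/16, job_F:*/15}
Op 5: register job_G */13 -> active={job_A:*/3, job_E:*/16, job_F:*/15, job_G:*/13}
Op 6: register job_B */11 -> active={job_A:*/3, job_B:*/11, job_E:*/16, job_F:*/15, job_G:*/13}
Op 7: register job_E */14 -> active={job_A:*/3, job_B:*/11, job_E:*/14, job_F:*/15, job_G:*/13}
Op 8: unregister job_G -> active={job_A:*/3, job_B:*/11, job_E:*/14, job_F:*/15}
Op 9: register job_C */17 -> active={job_A:*/3, job_B:*/11, job_C:*/17, job_E:*/14, job_F:*/15}
Final interval of job_A = 3
Next fire of job_A after T=147: (147//3+1)*3 = 150

Answer: interval=3 next_fire=150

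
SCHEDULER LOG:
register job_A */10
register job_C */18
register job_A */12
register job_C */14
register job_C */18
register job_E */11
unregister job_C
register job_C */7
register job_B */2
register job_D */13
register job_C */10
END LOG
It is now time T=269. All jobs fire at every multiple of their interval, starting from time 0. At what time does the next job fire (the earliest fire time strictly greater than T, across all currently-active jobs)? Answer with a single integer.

Answer: 270

Derivation:
Op 1: register job_A */10 -> active={job_A:*/10}
Op 2: register job_C */18 -> active={job_A:*/10, job_C:*/18}
Op 3: register job_A */12 -> active={job_A:*/12, job_C:*/18}
Op 4: register job_C */14 -> active={job_A:*/12, job_C:*/14}
Op 5: register job_C */18 -> active={job_A:*/12, job_C:*/18}
Op 6: register job_E */11 -> active={job_A:*/12, job_C:*/18, job_E:*/11}
Op 7: unregister job_C -> active={job_A:*/12, job_E:*/11}
Op 8: register job_C */7 -> active={job_A:*/12, job_C:*/7, job_E:*/11}
Op 9: register job_B */2 -> active={job_A:*/12, job_B:*/2, job_C:*/7, job_E:*/11}
Op 10: register job_D */13 -> active={job_A:*/12, job_B:*/2, job_C:*/7, job_D:*/13, job_E:*/11}
Op 11: register job_C */10 -> active={job_A:*/12, job_B:*/2, job_C:*/10, job_D:*/13, job_E:*/11}
  job_A: interval 12, next fire after T=269 is 276
  job_B: interval 2, next fire after T=269 is 270
  job_C: interval 10, next fire after T=269 is 270
  job_D: interval 13, next fire after T=269 is 273
  job_E: interval 11, next fire after T=269 is 275
Earliest fire time = 270 (job job_B)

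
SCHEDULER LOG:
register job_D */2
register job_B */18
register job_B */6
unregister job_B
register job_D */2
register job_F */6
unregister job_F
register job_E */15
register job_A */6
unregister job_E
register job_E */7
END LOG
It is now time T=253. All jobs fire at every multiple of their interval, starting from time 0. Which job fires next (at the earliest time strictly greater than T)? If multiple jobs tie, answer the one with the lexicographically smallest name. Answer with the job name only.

Answer: job_D

Derivation:
Op 1: register job_D */2 -> active={job_D:*/2}
Op 2: register job_B */18 -> active={job_B:*/18, job_D:*/2}
Op 3: register job_B */6 -> active={job_B:*/6, job_D:*/2}
Op 4: unregister job_B -> active={job_D:*/2}
Op 5: register job_D */2 -> active={job_D:*/2}
Op 6: register job_F */6 -> active={job_D:*/2, job_F:*/6}
Op 7: unregister job_F -> active={job_D:*/2}
Op 8: register job_E */15 -> active={job_D:*/2, job_E:*/15}
Op 9: register job_A */6 -> active={job_A:*/6, job_D:*/2, job_E:*/15}
Op 10: unregister job_E -> active={job_A:*/6, job_D:*/2}
Op 11: register job_E */7 -> active={job_A:*/6, job_D:*/2, job_E:*/7}
  job_A: interval 6, next fire after T=253 is 258
  job_D: interval 2, next fire after T=253 is 254
  job_E: interval 7, next fire after T=253 is 259
Earliest = 254, winner (lex tiebreak) = job_D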